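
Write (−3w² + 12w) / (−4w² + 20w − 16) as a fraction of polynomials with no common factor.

Euclidean algorithm in ℚ[w]:
  −3w² + 12w = (3/4)(−4w² + 20w − 16) + (−3w + 12)
  −4w² + 20w − 16 = ((4/3)w − 4/3)(−3w + 12) + (0)
Last nonzero remainder: −3w + 12. Dividing through by −3 gives the monic gcd w − 4.
Cancel w − 4 from numerator and denominator to get the reduced form.

(3w)/(4w − 4)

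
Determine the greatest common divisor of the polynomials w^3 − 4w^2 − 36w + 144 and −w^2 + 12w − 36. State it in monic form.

w − 6

Repeated division with remainder:
  w^3 − 4w^2 − 36w + 144 = (−w − 8)(−w^2 + 12w − 36) + (24w − 144)
  −w^2 + 12w − 36 = (−(1/24)w + 1/4)(24w − 144) + (0)
Last nonzero remainder: 24w − 144. Dividing through by 24 gives the monic gcd w − 6.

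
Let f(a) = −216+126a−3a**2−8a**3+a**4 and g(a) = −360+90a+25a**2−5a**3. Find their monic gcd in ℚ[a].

Apply the Euclidean algorithm:
  a**4−8a**3−3a**2+126a−216 = (−(1/5)a+3/5)(−5a**3+25a**2+90a−360) + (0)
Last nonzero remainder: −5a**3+25a**2+90a−360. Dividing through by −5 gives the monic gcd a**3−5a**2−18a+72.

72−18a−5a**2+a**3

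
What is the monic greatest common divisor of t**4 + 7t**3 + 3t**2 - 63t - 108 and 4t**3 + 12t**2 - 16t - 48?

Repeated division with remainder:
  t**4 + 7t**3 + 3t**2 - 63t - 108 = ((1/4)t + 1)(4t**3 + 12t**2 - 16t - 48) + (-5t**2 - 35t - 60)
  4t**3 + 12t**2 - 16t - 48 = (-(4/5)t + 16/5)(-5t**2 - 35t - 60) + (48t + 144)
  -5t**2 - 35t - 60 = (-(5/48)t - 5/12)(48t + 144) + (0)
Last nonzero remainder: 48t + 144. Dividing through by 48 gives the monic gcd t + 3.

t + 3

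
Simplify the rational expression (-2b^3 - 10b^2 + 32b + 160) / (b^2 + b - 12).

(-2b^2 - 2b + 40)/(b - 3)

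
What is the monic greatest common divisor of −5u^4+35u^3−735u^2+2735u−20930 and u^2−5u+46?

u^2−5u+46

Repeated division with remainder:
  −5u^4+35u^3−735u^2+2735u−20930 = (−5u^2+10u−455)(u^2−5u+46) + (0)
The last nonzero remainder u^2−5u+46 is already monic.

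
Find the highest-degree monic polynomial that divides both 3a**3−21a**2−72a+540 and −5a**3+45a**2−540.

a**2−12a+36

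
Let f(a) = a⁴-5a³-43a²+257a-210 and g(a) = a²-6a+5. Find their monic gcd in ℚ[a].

Repeated division with remainder:
  a⁴-5a³-43a²+257a-210 = (a²+a-42)(a²-6a+5) + (0)
The last nonzero remainder a²-6a+5 is already monic.

a²-6a+5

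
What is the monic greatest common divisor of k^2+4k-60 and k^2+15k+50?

k+10

Apply the Euclidean algorithm:
  k^2+4k-60 = (k^2+15k+50) + (-11k-110)
  k^2+15k+50 = (-(1/11)k-5/11)(-11k-110) + (0)
Last nonzero remainder: -11k-110. Dividing through by -11 gives the monic gcd k+10.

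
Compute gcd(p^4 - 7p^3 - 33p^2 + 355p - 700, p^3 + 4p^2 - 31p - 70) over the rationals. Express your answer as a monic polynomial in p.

p^2 + 2p - 35

Euclidean algorithm in ℚ[p]:
  p^4 - 7p^3 - 33p^2 + 355p - 700 = (p - 11)(p^3 + 4p^2 - 31p - 70) + (42p^2 + 84p - 1470)
  p^3 + 4p^2 - 31p - 70 = ((1/42)p + 1/21)(42p^2 + 84p - 1470) + (0)
Last nonzero remainder: 42p^2 + 84p - 1470. Dividing through by 42 gives the monic gcd p^2 + 2p - 35.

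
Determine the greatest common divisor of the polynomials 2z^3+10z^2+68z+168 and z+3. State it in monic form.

z+3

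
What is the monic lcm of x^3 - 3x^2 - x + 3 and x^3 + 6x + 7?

Euclidean algorithm in ℚ[x]:
  x^3 - 3x^2 - x + 3 = (x^3 + 6x + 7) + (-3x^2 - 7x - 4)
  x^3 + 6x + 7 = (-(1/3)x + 7/9)(-3x^2 - 7x - 4) + ((91/9)x + 91/9)
  -3x^2 - 7x - 4 = (-(27/91)x - 36/91)((91/9)x + 91/9) + (0)
Last nonzero remainder: (91/9)x + 91/9. Dividing through by 91/9 gives the monic gcd x + 1.
Then lcm(f, g) = f·g / gcd(f, g); expanding and making the result monic gives the answer.

x^5 - 4x^4 + 9x^3 - 17x^2 - 10x + 21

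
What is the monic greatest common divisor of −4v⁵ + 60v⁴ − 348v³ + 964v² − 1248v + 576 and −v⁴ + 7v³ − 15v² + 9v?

By polynomial division,
  −4v⁵ + 60v⁴ − 348v³ + 964v² − 1248v + 576 = (4v − 32)(−v⁴ + 7v³ − 15v² + 9v) + (−64v³ + 448v² − 960v + 576)
  −v⁴ + 7v³ − 15v² + 9v = ((1/64)v)(−64v³ + 448v² − 960v + 576) + (0)
Last nonzero remainder: −64v³ + 448v² − 960v + 576. Dividing through by −64 gives the monic gcd v³ − 7v² + 15v − 9.

v³ − 7v² + 15v − 9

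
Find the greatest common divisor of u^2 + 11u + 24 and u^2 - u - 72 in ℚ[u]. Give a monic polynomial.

u + 8

By polynomial division,
  u^2 + 11u + 24 = (u^2 - u - 72) + (12u + 96)
  u^2 - u - 72 = ((1/12)u - 3/4)(12u + 96) + (0)
Last nonzero remainder: 12u + 96. Dividing through by 12 gives the monic gcd u + 8.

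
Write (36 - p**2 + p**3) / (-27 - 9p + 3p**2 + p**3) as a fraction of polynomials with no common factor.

(12 - 4p + p**2)/(-9 + p**2)

By polynomial division,
  p**3 - p**2 + 36 = (p**3 + 3p**2 - 9p - 27) + (-4p**2 + 9p + 63)
  p**3 + 3p**2 - 9p - 27 = (-(1/4)p - 21/16)(-4p**2 + 9p + 63) + ((297/16)p + 891/16)
  -4p**2 + 9p + 63 = (-(64/297)p + 112/99)((297/16)p + 891/16) + (0)
Last nonzero remainder: (297/16)p + 891/16. Dividing through by 297/16 gives the monic gcd p + 3.
Cancel p + 3 from numerator and denominator to get the reduced form.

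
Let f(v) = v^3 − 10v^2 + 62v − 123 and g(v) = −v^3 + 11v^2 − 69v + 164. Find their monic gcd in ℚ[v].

Euclidean algorithm in ℚ[v]:
  v^3 − 10v^2 + 62v − 123 = (−1)(−v^3 + 11v^2 − 69v + 164) + (v^2 − 7v + 41)
  −v^3 + 11v^2 − 69v + 164 = (−v + 4)(v^2 − 7v + 41) + (0)
The last nonzero remainder v^2 − 7v + 41 is already monic.

v^2 − 7v + 41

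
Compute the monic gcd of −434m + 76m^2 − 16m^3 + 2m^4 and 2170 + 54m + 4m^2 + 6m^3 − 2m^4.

Euclidean algorithm in ℚ[m]:
  2m^4 − 16m^3 + 76m^2 − 434m = (−1)(−2m^4 + 6m^3 + 4m^2 + 54m + 2170) + (−10m^3 + 80m^2 − 380m + 2170)
  −2m^4 + 6m^3 + 4m^2 + 54m + 2170 = ((1/5)m + 1)(−10m^3 + 80m^2 − 380m + 2170) + (0)
Last nonzero remainder: −10m^3 + 80m^2 − 380m + 2170. Dividing through by −10 gives the monic gcd m^3 − 8m^2 + 38m − 217.

−217 + 38m − 8m^2 + m^3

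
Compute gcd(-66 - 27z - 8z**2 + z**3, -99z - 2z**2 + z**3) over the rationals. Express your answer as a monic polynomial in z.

-11 + z

By polynomial division,
  z**3 - 8z**2 - 27z - 66 = (z**3 - 2z**2 - 99z) + (-6z**2 + 72z - 66)
  z**3 - 2z**2 - 99z = (-(1/6)z - 5/3)(-6z**2 + 72z - 66) + (10z - 110)
  -6z**2 + 72z - 66 = (-(3/5)z + 3/5)(10z - 110) + (0)
Last nonzero remainder: 10z - 110. Dividing through by 10 gives the monic gcd z - 11.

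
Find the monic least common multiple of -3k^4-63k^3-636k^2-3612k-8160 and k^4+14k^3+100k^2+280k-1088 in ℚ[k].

Euclidean algorithm in ℚ[k]:
  -3k^4-63k^3-636k^2-3612k-8160 = (-3)(k^4+14k^3+100k^2+280k-1088) + (-21k^3-336k^2-2772k-11424)
  k^4+14k^3+100k^2+280k-1088 = (-(1/21)k+2/21)(-21k^3-336k^2-2772k-11424) + (0)
Last nonzero remainder: -21k^3-336k^2-2772k-11424. Dividing through by -21 gives the monic gcd k^3+16k^2+132k+544.
Then lcm(f, g) = f·g / gcd(f, g); expanding and making the result monic gives the answer.

k^5+19k^4+170k^3+780k^2+312k-5440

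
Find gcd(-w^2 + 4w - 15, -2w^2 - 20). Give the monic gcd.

1

Euclidean algorithm in ℚ[w]:
  -w^2 + 4w - 15 = (1/2)(-2w^2 - 20) + (4w - 5)
  -2w^2 - 20 = (-(1/2)w - 5/8)(4w - 5) + (-185/8)
  4w - 5 = (-(32/185)w + 8/37)(-185/8) + (0)
The last nonzero remainder is the constant -185/8, so the polynomials are coprime and gcd = 1.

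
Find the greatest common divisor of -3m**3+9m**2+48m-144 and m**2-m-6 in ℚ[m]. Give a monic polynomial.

By polynomial division,
  -3m**3+9m**2+48m-144 = (-3m+6)(m**2-m-6) + (36m-108)
  m**2-m-6 = ((1/36)m+1/18)(36m-108) + (0)
Last nonzero remainder: 36m-108. Dividing through by 36 gives the monic gcd m-3.

m-3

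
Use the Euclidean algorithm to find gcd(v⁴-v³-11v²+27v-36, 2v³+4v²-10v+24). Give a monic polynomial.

v³+2v²-5v+12

Apply the Euclidean algorithm:
  v⁴-v³-11v²+27v-36 = ((1/2)v-3/2)(2v³+4v²-10v+24) + (0)
Last nonzero remainder: 2v³+4v²-10v+24. Dividing through by 2 gives the monic gcd v³+2v²-5v+12.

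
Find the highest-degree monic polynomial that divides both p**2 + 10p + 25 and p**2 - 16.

Repeated division with remainder:
  p**2 + 10p + 25 = (p**2 - 16) + (10p + 41)
  p**2 - 16 = ((1/10)p - 41/100)(10p + 41) + (81/100)
  10p + 41 = ((1000/81)p + 4100/81)(81/100) + (0)
The last nonzero remainder is the constant 81/100, so the polynomials are coprime and gcd = 1.

1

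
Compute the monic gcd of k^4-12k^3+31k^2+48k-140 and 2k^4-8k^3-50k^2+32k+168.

k^3-7k^2-4k+28

Repeated division with remainder:
  k^4-12k^3+31k^2+48k-140 = (1/2)(2k^4-8k^3-50k^2+32k+168) + (-8k^3+56k^2+32k-224)
  2k^4-8k^3-50k^2+32k+168 = (-(1/4)k-3/4)(-8k^3+56k^2+32k-224) + (0)
Last nonzero remainder: -8k^3+56k^2+32k-224. Dividing through by -8 gives the monic gcd k^3-7k^2-4k+28.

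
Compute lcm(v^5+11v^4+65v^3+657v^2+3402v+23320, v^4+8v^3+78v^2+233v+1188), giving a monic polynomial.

v^7+12v^6+103v^5+1019v^4+5814v^3+44461v^2+115174v+629640

Euclidean algorithm in ℚ[v]:
  v^5+11v^4+65v^3+657v^2+3402v+23320 = (v+3)(v^4+8v^3+78v^2+233v+1188) + (−37v^3+190v^2+1515v+19756)
  v^4+8v^3+78v^2+233v+1188 = (−(1/37)v−486/1369)(−37v^3+190v^2+1515v+19756) + ((255177/1369)v^2+(1786239/1369)v+11227788/1369)
  −37v^3+190v^2+1515v+19756 = (−(50653/255177)v+614681/255177)((255177/1369)v^2+(1786239/1369)v+11227788/1369) + (0)
Last nonzero remainder: (255177/1369)v^2+(1786239/1369)v+11227788/1369. Dividing through by 255177/1369 gives the monic gcd v^2+7v+44.
Then lcm(f, g) = f·g / gcd(f, g); expanding and making the result monic gives the answer.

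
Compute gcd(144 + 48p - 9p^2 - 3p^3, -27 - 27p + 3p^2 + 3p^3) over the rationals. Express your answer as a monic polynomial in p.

Repeated division with remainder:
  -3p^3 - 9p^2 + 48p + 144 = (-1)(3p^3 + 3p^2 - 27p - 27) + (-6p^2 + 21p + 117)
  3p^3 + 3p^2 - 27p - 27 = (-(1/2)p - 9/4)(-6p^2 + 21p + 117) + ((315/4)p + 945/4)
  -6p^2 + 21p + 117 = (-(8/105)p + 52/105)((315/4)p + 945/4) + (0)
Last nonzero remainder: (315/4)p + 945/4. Dividing through by 315/4 gives the monic gcd p + 3.

3 + p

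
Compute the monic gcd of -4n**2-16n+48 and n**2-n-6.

By polynomial division,
  -4n**2-16n+48 = (-4)(n**2-n-6) + (-20n+24)
  n**2-n-6 = (-(1/20)n-1/100)(-20n+24) + (-144/25)
  -20n+24 = ((125/36)n-25/6)(-144/25) + (0)
The last nonzero remainder is the constant -144/25, so the polynomials are coprime and gcd = 1.

1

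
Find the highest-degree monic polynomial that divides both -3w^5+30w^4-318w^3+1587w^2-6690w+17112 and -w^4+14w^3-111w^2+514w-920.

By polynomial division,
  -3w^5+30w^4-318w^3+1587w^2-6690w+17112 = (3w+12)(-w^4+14w^3-111w^2+514w-920) + (-153w^3+1377w^2-10098w+28152)
  -w^4+14w^3-111w^2+514w-920 = ((1/153)w-5/153)(-153w^3+1377w^2-10098w+28152) + (0)
Last nonzero remainder: -153w^3+1377w^2-10098w+28152. Dividing through by -153 gives the monic gcd w^3-9w^2+66w-184.

w^3-9w^2+66w-184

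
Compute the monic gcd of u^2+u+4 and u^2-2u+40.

Repeated division with remainder:
  u^2+u+4 = (u^2-2u+40) + (3u-36)
  u^2-2u+40 = ((1/3)u+10/3)(3u-36) + (160)
  3u-36 = ((3/160)u-9/40)(160) + (0)
The last nonzero remainder is the constant 160, so the polynomials are coprime and gcd = 1.

1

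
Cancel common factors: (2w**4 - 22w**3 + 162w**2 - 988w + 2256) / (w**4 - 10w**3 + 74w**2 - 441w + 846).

(2w - 8)/(w - 3)

Apply the Euclidean algorithm:
  2w**4 - 22w**3 + 162w**2 - 988w + 2256 = (2)(w**4 - 10w**3 + 74w**2 - 441w + 846) + (-2w**3 + 14w**2 - 106w + 564)
  w**4 - 10w**3 + 74w**2 - 441w + 846 = (-(1/2)w + 3/2)(-2w**3 + 14w**2 - 106w + 564) + (0)
Last nonzero remainder: -2w**3 + 14w**2 - 106w + 564. Dividing through by -2 gives the monic gcd w**3 - 7w**2 + 53w - 282.
Cancel w**3 - 7w**2 + 53w - 282 from numerator and denominator to get the reduced form.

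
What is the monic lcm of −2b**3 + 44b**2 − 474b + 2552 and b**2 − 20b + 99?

b**4 − 31b**3 + 435b**2 − 3409b + 11484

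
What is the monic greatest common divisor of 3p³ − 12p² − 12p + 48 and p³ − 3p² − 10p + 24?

p² − 6p + 8

By polynomial division,
  3p³ − 12p² − 12p + 48 = (3)(p³ − 3p² − 10p + 24) + (−3p² + 18p − 24)
  p³ − 3p² − 10p + 24 = (−(1/3)p − 1)(−3p² + 18p − 24) + (0)
Last nonzero remainder: −3p² + 18p − 24. Dividing through by −3 gives the monic gcd p² − 6p + 8.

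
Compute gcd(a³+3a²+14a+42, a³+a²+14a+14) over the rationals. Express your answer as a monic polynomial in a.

a²+14

Repeated division with remainder:
  a³+3a²+14a+42 = (a³+a²+14a+14) + (2a²+28)
  a³+a²+14a+14 = ((1/2)a+1/2)(2a²+28) + (0)
Last nonzero remainder: 2a²+28. Dividing through by 2 gives the monic gcd a²+14.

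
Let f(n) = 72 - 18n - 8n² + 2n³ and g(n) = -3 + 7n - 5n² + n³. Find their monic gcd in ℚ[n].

-3 + n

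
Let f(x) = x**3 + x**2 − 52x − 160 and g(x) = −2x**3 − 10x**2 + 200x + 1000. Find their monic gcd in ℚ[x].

Repeated division with remainder:
  x**3 + x**2 − 52x − 160 = (−1/2)(−2x**3 − 10x**2 + 200x + 1000) + (−4x**2 + 48x + 340)
  −2x**3 − 10x**2 + 200x + 1000 = ((1/2)x + 17/2)(−4x**2 + 48x + 340) + (−378x − 1890)
  −4x**2 + 48x + 340 = ((2/189)x − 34/189)(−378x − 1890) + (0)
Last nonzero remainder: −378x − 1890. Dividing through by −378 gives the monic gcd x + 5.

x + 5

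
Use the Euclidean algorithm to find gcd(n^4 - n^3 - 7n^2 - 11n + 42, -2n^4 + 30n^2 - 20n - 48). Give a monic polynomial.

n^2 - 5n + 6

By polynomial division,
  n^4 - n^3 - 7n^2 - 11n + 42 = (-1/2)(-2n^4 + 30n^2 - 20n - 48) + (-n^3 + 8n^2 - 21n + 18)
  -2n^4 + 30n^2 - 20n - 48 = (2n + 16)(-n^3 + 8n^2 - 21n + 18) + (-56n^2 + 280n - 336)
  -n^3 + 8n^2 - 21n + 18 = ((1/56)n - 3/56)(-56n^2 + 280n - 336) + (0)
Last nonzero remainder: -56n^2 + 280n - 336. Dividing through by -56 gives the monic gcd n^2 - 5n + 6.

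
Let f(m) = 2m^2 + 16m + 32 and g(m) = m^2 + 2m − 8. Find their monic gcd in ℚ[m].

m + 4

Euclidean algorithm in ℚ[m]:
  2m^2 + 16m + 32 = (2)(m^2 + 2m − 8) + (12m + 48)
  m^2 + 2m − 8 = ((1/12)m − 1/6)(12m + 48) + (0)
Last nonzero remainder: 12m + 48. Dividing through by 12 gives the monic gcd m + 4.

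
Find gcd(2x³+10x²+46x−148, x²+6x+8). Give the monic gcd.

Euclidean algorithm in ℚ[x]:
  2x³+10x²+46x−148 = (2x−2)(x²+6x+8) + (42x−132)
  x²+6x+8 = ((1/42)x+32/147)(42x−132) + (1800/49)
  42x−132 = ((343/300)x−539/150)(1800/49) + (0)
The last nonzero remainder is the constant 1800/49, so the polynomials are coprime and gcd = 1.

1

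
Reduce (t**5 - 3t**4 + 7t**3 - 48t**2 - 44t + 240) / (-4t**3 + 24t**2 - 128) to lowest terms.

Apply the Euclidean algorithm:
  t**5 - 3t**4 + 7t**3 - 48t**2 - 44t + 240 = (-(1/4)t**2 - (3/4)t - 25/4)(-4t**3 + 24t**2 - 128) + (70t**2 - 140t - 560)
  -4t**3 + 24t**2 - 128 = (-(2/35)t + 8/35)(70t**2 - 140t - 560) + (0)
Last nonzero remainder: 70t**2 - 140t - 560. Dividing through by 70 gives the monic gcd t**2 - 2t - 8.
Cancel t**2 - 2t - 8 from numerator and denominator to get the reduced form.

(-t**3 + t**2 - 13t + 30)/(4t - 16)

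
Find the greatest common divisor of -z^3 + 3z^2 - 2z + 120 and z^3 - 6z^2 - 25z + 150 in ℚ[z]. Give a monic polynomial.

z - 6

By polynomial division,
  -z^3 + 3z^2 - 2z + 120 = (-1)(z^3 - 6z^2 - 25z + 150) + (-3z^2 - 27z + 270)
  z^3 - 6z^2 - 25z + 150 = (-(1/3)z + 5)(-3z^2 - 27z + 270) + (200z - 1200)
  -3z^2 - 27z + 270 = (-(3/200)z - 9/40)(200z - 1200) + (0)
Last nonzero remainder: 200z - 1200. Dividing through by 200 gives the monic gcd z - 6.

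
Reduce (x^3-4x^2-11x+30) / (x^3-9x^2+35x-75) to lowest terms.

(x^2+x-6)/(x^2-4x+15)

Apply the Euclidean algorithm:
  x^3-4x^2-11x+30 = (x^3-9x^2+35x-75) + (5x^2-46x+105)
  x^3-9x^2+35x-75 = ((1/5)x+1/25)(5x^2-46x+105) + ((396/25)x-396/5)
  5x^2-46x+105 = ((125/396)x-175/132)((396/25)x-396/5) + (0)
Last nonzero remainder: (396/25)x-396/5. Dividing through by 396/25 gives the monic gcd x-5.
Cancel x-5 from numerator and denominator to get the reduced form.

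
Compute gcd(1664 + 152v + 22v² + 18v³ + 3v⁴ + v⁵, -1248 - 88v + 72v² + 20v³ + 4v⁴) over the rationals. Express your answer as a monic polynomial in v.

104 + 42v + 8v² + v³

Euclidean algorithm in ℚ[v]:
  v⁵ + 3v⁴ + 18v³ + 22v² + 152v + 1664 = ((1/4)v - 1/2)(4v⁴ + 20v³ + 72v² - 88v - 1248) + (10v³ + 80v² + 420v + 1040)
  4v⁴ + 20v³ + 72v² - 88v - 1248 = ((2/5)v - 6/5)(10v³ + 80v² + 420v + 1040) + (0)
Last nonzero remainder: 10v³ + 80v² + 420v + 1040. Dividing through by 10 gives the monic gcd v³ + 8v² + 42v + 104.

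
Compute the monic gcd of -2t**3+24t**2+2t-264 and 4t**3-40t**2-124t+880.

Euclidean algorithm in ℚ[t]:
  -2t**3+24t**2+2t-264 = (-1/2)(4t**3-40t**2-124t+880) + (4t**2-60t+176)
  4t**3-40t**2-124t+880 = (t+5)(4t**2-60t+176) + (0)
Last nonzero remainder: 4t**2-60t+176. Dividing through by 4 gives the monic gcd t**2-15t+44.

t**2-15t+44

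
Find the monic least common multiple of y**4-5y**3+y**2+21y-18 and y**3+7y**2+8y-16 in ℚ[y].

y**6+3y**5-23y**4-51y**3+166y**2+192y-288

Euclidean algorithm in ℚ[y]:
  y**4-5y**3+y**2+21y-18 = (y-12)(y**3+7y**2+8y-16) + (77y**2+133y-210)
  y**3+7y**2+8y-16 = ((1/77)y+58/847)(77y**2+133y-210) + ((196/121)y-196/121)
  77y**2+133y-210 = ((1331/28)y+1815/14)((196/121)y-196/121) + (0)
Last nonzero remainder: (196/121)y-196/121. Dividing through by 196/121 gives the monic gcd y-1.
Then lcm(f, g) = f·g / gcd(f, g); expanding and making the result monic gives the answer.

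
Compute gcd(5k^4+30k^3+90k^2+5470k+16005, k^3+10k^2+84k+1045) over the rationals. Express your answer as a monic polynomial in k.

k+11

Euclidean algorithm in ℚ[k]:
  5k^4+30k^3+90k^2+5470k+16005 = (5k-20)(k^3+10k^2+84k+1045) + (-130k^2+1925k+36905)
  k^3+10k^2+84k+1045 = (-(1/130)k-129/676)(-130k^2+1925k+36905) + ((497015/676)k+5467165/676)
  -130k^2+1925k+36905 = (-(17576/99403)k+453596/99403)((497015/676)k+5467165/676) + (0)
Last nonzero remainder: (497015/676)k+5467165/676. Dividing through by 497015/676 gives the monic gcd k+11.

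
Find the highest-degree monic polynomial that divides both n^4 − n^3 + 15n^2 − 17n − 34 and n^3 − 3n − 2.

By polynomial division,
  n^4 − n^3 + 15n^2 − 17n − 34 = (n − 1)(n^3 − 3n − 2) + (18n^2 − 18n − 36)
  n^3 − 3n − 2 = ((1/18)n + 1/18)(18n^2 − 18n − 36) + (0)
Last nonzero remainder: 18n^2 − 18n − 36. Dividing through by 18 gives the monic gcd n^2 − n − 2.

n^2 − n − 2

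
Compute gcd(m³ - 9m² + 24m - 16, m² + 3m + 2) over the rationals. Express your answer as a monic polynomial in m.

1

Euclidean algorithm in ℚ[m]:
  m³ - 9m² + 24m - 16 = (m - 12)(m² + 3m + 2) + (58m + 8)
  m² + 3m + 2 = ((1/58)m + 83/1682)(58m + 8) + (1350/841)
  58m + 8 = ((24389/675)m + 3364/675)(1350/841) + (0)
The last nonzero remainder is the constant 1350/841, so the polynomials are coprime and gcd = 1.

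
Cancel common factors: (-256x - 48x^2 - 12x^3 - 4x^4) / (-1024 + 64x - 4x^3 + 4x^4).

(-x)/(-4 + x)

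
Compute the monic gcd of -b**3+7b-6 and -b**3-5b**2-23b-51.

b+3

Repeated division with remainder:
  -b**3+7b-6 = (-b**3-5b**2-23b-51) + (5b**2+30b+45)
  -b**3-5b**2-23b-51 = (-(1/5)b+1/5)(5b**2+30b+45) + (-20b-60)
  5b**2+30b+45 = (-(1/4)b-3/4)(-20b-60) + (0)
Last nonzero remainder: -20b-60. Dividing through by -20 gives the monic gcd b+3.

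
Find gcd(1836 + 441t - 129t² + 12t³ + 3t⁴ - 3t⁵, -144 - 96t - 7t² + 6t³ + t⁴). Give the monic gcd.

Euclidean algorithm in ℚ[t]:
  -3t⁵ + 3t⁴ + 12t³ - 129t² + 441t + 1836 = (-3t + 21)(t⁴ + 6t³ - 7t² - 96t - 144) + (-135t³ - 270t² + 2025t + 4860)
  t⁴ + 6t³ - 7t² - 96t - 144 = (-(1/135)t - 4/135)(-135t³ - 270t² + 2025t + 4860) + (0)
Last nonzero remainder: -135t³ - 270t² + 2025t + 4860. Dividing through by -135 gives the monic gcd t³ + 2t² - 15t - 36.

-36 - 15t + 2t² + t³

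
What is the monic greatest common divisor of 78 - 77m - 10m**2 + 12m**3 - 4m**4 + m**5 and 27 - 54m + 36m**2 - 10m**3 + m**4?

Euclidean algorithm in ℚ[m]:
  m**5 - 4m**4 + 12m**3 - 10m**2 - 77m + 78 = (m + 6)(m**4 - 10m**3 + 36m**2 - 54m + 27) + (36m**3 - 172m**2 + 220m - 84)
  m**4 - 10m**3 + 36m**2 - 54m + 27 = ((1/36)m - 47/324)(36m**3 - 172m**2 + 220m - 84) + ((400/81)m**2 - (1600/81)m + 400/27)
  36m**3 - 172m**2 + 220m - 84 = ((729/100)m - 567/100)((400/81)m**2 - (1600/81)m + 400/27) + (0)
Last nonzero remainder: (400/81)m**2 - (1600/81)m + 400/27. Dividing through by 400/81 gives the monic gcd m**2 - 4m + 3.

3 - 4m + m**2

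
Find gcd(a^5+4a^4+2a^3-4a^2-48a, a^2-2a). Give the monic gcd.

a^2-2a

Euclidean algorithm in ℚ[a]:
  a^5+4a^4+2a^3-4a^2-48a = (a^3+6a^2+14a+24)(a^2-2a) + (0)
The last nonzero remainder a^2-2a is already monic.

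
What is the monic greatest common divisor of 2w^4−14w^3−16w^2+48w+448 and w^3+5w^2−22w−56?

w−4

Euclidean algorithm in ℚ[w]:
  2w^4−14w^3−16w^2+48w+448 = (2w−24)(w^3+5w^2−22w−56) + (148w^2−368w−896)
  w^3+5w^2−22w−56 = ((1/148)w+277/5476)(148w^2−368w−896) + ((3654/1369)w−14616/1369)
  148w^2−368w−896 = ((101306/1827)w+21904/261)((3654/1369)w−14616/1369) + (0)
Last nonzero remainder: (3654/1369)w−14616/1369. Dividing through by 3654/1369 gives the monic gcd w−4.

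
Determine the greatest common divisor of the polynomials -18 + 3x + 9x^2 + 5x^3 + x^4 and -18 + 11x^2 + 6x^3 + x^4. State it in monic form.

Repeated division with remainder:
  x^4 + 5x^3 + 9x^2 + 3x - 18 = (x^4 + 6x^3 + 11x^2 - 18) + (-x^3 - 2x^2 + 3x)
  x^4 + 6x^3 + 11x^2 - 18 = (-x - 4)(-x^3 - 2x^2 + 3x) + (6x^2 + 12x - 18)
  -x^3 - 2x^2 + 3x = (-(1/6)x)(6x^2 + 12x - 18) + (0)
Last nonzero remainder: 6x^2 + 12x - 18. Dividing through by 6 gives the monic gcd x^2 + 2x - 3.

-3 + 2x + x^2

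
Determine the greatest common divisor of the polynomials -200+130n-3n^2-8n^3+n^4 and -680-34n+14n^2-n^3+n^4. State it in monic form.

Euclidean algorithm in ℚ[n]:
  n^4-8n^3-3n^2+130n-200 = (n^4-n^3+14n^2-34n-680) + (-7n^3-17n^2+164n+480)
  n^4-n^3+14n^2-34n-680 = (-(1/7)n+24/49)(-7n^3-17n^2+164n+480) + ((2242/49)n^2-(2242/49)n-44840/49)
  -7n^3-17n^2+164n+480 = (-(343/2242)n-588/1121)((2242/49)n^2-(2242/49)n-44840/49) + (0)
Last nonzero remainder: (2242/49)n^2-(2242/49)n-44840/49. Dividing through by 2242/49 gives the monic gcd n^2-n-20.

-20-n+n^2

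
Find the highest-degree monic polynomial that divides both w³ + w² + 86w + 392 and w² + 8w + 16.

w + 4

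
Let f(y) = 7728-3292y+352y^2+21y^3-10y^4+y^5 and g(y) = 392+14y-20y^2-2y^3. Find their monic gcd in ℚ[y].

Euclidean algorithm in ℚ[y]:
  y^5-10y^4+21y^3+352y^2-3292y+7728 = (-(1/2)y^2+10y-114)(-2y^3-20y^2+14y+392) + (-1872y^2-5616y+52416)
  -2y^3-20y^2+14y+392 = ((1/936)y+7/936)(-1872y^2-5616y+52416) + (0)
Last nonzero remainder: -1872y^2-5616y+52416. Dividing through by -1872 gives the monic gcd y^2+3y-28.

-28+3y+y^2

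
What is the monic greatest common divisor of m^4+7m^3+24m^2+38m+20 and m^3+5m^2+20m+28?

m+2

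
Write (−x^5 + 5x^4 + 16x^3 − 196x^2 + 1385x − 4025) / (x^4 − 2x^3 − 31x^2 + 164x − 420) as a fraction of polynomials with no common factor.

Euclidean algorithm in ℚ[x]:
  −x^5 + 5x^4 + 16x^3 − 196x^2 + 1385x − 4025 = (−x + 3)(x^4 − 2x^3 − 31x^2 + 164x − 420) + (−9x^3 + 61x^2 + 473x − 2765)
  x^4 − 2x^3 − 31x^2 + 164x − 420 = (−(1/9)x − 43/81)(−9x^3 + 61x^2 + 473x − 2765) + ((4369/81)x^2 + (8738/81)x − 152915/81)
  −9x^3 + 61x^2 + 473x − 2765 = (−(729/4369)x + 6399/4369)((4369/81)x^2 + (8738/81)x − 152915/81) + (0)
Last nonzero remainder: (4369/81)x^2 + (8738/81)x − 152915/81. Dividing through by 4369/81 gives the monic gcd x^2 + 2x − 35.
Cancel x^2 + 2x − 35 from numerator and denominator to get the reduced form.

(−x^3 + 7x^2 − 33x + 115)/(x^2 − 4x + 12)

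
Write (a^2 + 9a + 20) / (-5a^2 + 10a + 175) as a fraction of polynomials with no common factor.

(-a - 4)/(5a - 35)

Repeated division with remainder:
  a^2 + 9a + 20 = (-1/5)(-5a^2 + 10a + 175) + (11a + 55)
  -5a^2 + 10a + 175 = (-(5/11)a + 35/11)(11a + 55) + (0)
Last nonzero remainder: 11a + 55. Dividing through by 11 gives the monic gcd a + 5.
Cancel a + 5 from numerator and denominator to get the reduced form.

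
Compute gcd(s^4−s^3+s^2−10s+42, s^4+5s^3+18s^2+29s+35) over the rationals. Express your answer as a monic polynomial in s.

s^2+3s+7

Repeated division with remainder:
  s^4−s^3+s^2−10s+42 = (s^4+5s^3+18s^2+29s+35) + (−6s^3−17s^2−39s+7)
  s^4+5s^3+18s^2+29s+35 = (−(1/6)s−13/36)(−6s^3−17s^2−39s+7) + ((193/36)s^2+(193/12)s+1351/36)
  −6s^3−17s^2−39s+7 = (−(216/193)s+36/193)((193/36)s^2+(193/12)s+1351/36) + (0)
Last nonzero remainder: (193/36)s^2+(193/12)s+1351/36. Dividing through by 193/36 gives the monic gcd s^2+3s+7.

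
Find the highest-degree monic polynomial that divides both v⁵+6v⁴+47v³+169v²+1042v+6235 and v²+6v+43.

v²+6v+43

Repeated division with remainder:
  v⁵+6v⁴+47v³+169v²+1042v+6235 = (v³+4v+145)(v²+6v+43) + (0)
The last nonzero remainder v²+6v+43 is already monic.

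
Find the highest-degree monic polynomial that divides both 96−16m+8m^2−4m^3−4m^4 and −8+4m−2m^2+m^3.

Repeated division with remainder:
  −4m^4−4m^3+8m^2−16m+96 = (−4m−12)(m^3−2m^2+4m−8) + (0)
The last nonzero remainder m^3−2m^2+4m−8 is already monic.

−8+4m−2m^2+m^3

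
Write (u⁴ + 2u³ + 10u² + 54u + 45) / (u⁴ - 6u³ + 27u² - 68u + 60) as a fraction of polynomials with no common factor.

Repeated division with remainder:
  u⁴ + 2u³ + 10u² + 54u + 45 = (u⁴ - 6u³ + 27u² - 68u + 60) + (8u³ - 17u² + 122u - 15)
  u⁴ - 6u³ + 27u² - 68u + 60 = ((1/8)u - 31/64)(8u³ - 17u² + 122u - 15) + ((225/64)u² - (225/32)u + 3375/64)
  8u³ - 17u² + 122u - 15 = ((512/225)u - 64/225)((225/64)u² - (225/32)u + 3375/64) + (0)
Last nonzero remainder: (225/64)u² - (225/32)u + 3375/64. Dividing through by 225/64 gives the monic gcd u² - 2u + 15.
Cancel u² - 2u + 15 from numerator and denominator to get the reduced form.

(u² + 4u + 3)/(u² - 4u + 4)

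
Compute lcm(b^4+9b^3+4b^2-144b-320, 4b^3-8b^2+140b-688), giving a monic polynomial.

b^6+11b^5+65b^4+251b^3-436b^2-6832b-13760

Euclidean algorithm in ℚ[b]:
  b^4+9b^3+4b^2-144b-320 = ((1/4)b+11/4)(4b^3-8b^2+140b-688) + (-9b^2-357b+1572)
  4b^3-8b^2+140b-688 = (-(4/9)b+500/27)(-9b^2-357b+1572) + ((67048/9)b-268192/9)
  -9b^2-357b+1572 = (-(81/67048)b-3537/67048)((67048/9)b-268192/9) + (0)
Last nonzero remainder: (67048/9)b-268192/9. Dividing through by 67048/9 gives the monic gcd b-4.
Then lcm(f, g) = f·g / gcd(f, g); expanding and making the result monic gives the answer.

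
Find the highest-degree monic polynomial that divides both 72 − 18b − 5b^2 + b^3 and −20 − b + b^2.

4 + b

Repeated division with remainder:
  b^3 − 5b^2 − 18b + 72 = (b − 4)(b^2 − b − 20) + (−2b − 8)
  b^2 − b − 20 = (−(1/2)b + 5/2)(−2b − 8) + (0)
Last nonzero remainder: −2b − 8. Dividing through by −2 gives the monic gcd b + 4.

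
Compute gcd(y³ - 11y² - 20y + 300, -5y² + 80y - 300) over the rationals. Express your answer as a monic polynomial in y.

y² - 16y + 60

Euclidean algorithm in ℚ[y]:
  y³ - 11y² - 20y + 300 = (-(1/5)y - 1)(-5y² + 80y - 300) + (0)
Last nonzero remainder: -5y² + 80y - 300. Dividing through by -5 gives the monic gcd y² - 16y + 60.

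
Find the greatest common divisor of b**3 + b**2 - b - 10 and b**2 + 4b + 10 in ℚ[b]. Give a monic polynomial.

Apply the Euclidean algorithm:
  b**3 + b**2 - b - 10 = (b - 3)(b**2 + 4b + 10) + (b + 20)
  b**2 + 4b + 10 = (b - 16)(b + 20) + (330)
  b + 20 = ((1/330)b + 2/33)(330) + (0)
The last nonzero remainder is the constant 330, so the polynomials are coprime and gcd = 1.

1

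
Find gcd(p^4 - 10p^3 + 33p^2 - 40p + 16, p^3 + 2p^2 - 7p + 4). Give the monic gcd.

p^2 - 2p + 1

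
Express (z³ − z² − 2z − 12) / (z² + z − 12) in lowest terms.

(z² + 2z + 4)/(z + 4)

Apply the Euclidean algorithm:
  z³ − z² − 2z − 12 = (z − 2)(z² + z − 12) + (12z − 36)
  z² + z − 12 = ((1/12)z + 1/3)(12z − 36) + (0)
Last nonzero remainder: 12z − 36. Dividing through by 12 gives the monic gcd z − 3.
Cancel z − 3 from numerator and denominator to get the reduced form.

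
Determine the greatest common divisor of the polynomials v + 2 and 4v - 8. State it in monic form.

Euclidean algorithm in ℚ[v]:
  v + 2 = (1/4)(4v - 8) + (4)
  4v - 8 = (v - 2)(4) + (0)
The last nonzero remainder is the constant 4, so the polynomials are coprime and gcd = 1.

1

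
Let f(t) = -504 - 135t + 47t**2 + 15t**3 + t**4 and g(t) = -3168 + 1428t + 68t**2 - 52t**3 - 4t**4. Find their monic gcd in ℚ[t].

Apply the Euclidean algorithm:
  t**4 + 15t**3 + 47t**2 - 135t - 504 = (-1/4)(-4t**4 - 52t**3 + 68t**2 + 1428t - 3168) + (2t**3 + 64t**2 + 222t - 1296)
  -4t**4 - 52t**3 + 68t**2 + 1428t - 3168 = (-2t + 38)(2t**3 + 64t**2 + 222t - 1296) + (-1920t**2 - 9600t + 46080)
  2t**3 + 64t**2 + 222t - 1296 = (-(1/960)t - 9/320)(-1920t**2 - 9600t + 46080) + (0)
Last nonzero remainder: -1920t**2 - 9600t + 46080. Dividing through by -1920 gives the monic gcd t**2 + 5t - 24.

-24 + 5t + t**2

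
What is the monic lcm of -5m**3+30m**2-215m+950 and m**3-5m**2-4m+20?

m**5-6m**4+39m**3-166m**2-172m+760

By polynomial division,
  -5m**3+30m**2-215m+950 = (-5)(m**3-5m**2-4m+20) + (5m**2-235m+1050)
  m**3-5m**2-4m+20 = ((1/5)m+42/5)(5m**2-235m+1050) + (1760m-8800)
  5m**2-235m+1050 = ((1/352)m-21/176)(1760m-8800) + (0)
Last nonzero remainder: 1760m-8800. Dividing through by 1760 gives the monic gcd m-5.
Then lcm(f, g) = f·g / gcd(f, g); expanding and making the result monic gives the answer.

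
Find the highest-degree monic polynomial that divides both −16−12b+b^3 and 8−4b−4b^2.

2+b

Apply the Euclidean algorithm:
  b^3−12b−16 = (−(1/4)b+1/4)(−4b^2−4b+8) + (−9b−18)
  −4b^2−4b+8 = ((4/9)b−4/9)(−9b−18) + (0)
Last nonzero remainder: −9b−18. Dividing through by −9 gives the monic gcd b+2.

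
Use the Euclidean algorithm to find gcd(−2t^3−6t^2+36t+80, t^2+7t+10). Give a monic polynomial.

By polynomial division,
  −2t^3−6t^2+36t+80 = (−2t+8)(t^2+7t+10) + (0)
The last nonzero remainder t^2+7t+10 is already monic.

t^2+7t+10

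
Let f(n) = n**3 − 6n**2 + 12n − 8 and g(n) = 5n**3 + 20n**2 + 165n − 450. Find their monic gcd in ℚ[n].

n − 2

Repeated division with remainder:
  n**3 − 6n**2 + 12n − 8 = (1/5)(5n**3 + 20n**2 + 165n − 450) + (−10n**2 − 21n + 82)
  5n**3 + 20n**2 + 165n − 450 = (−(1/2)n − 19/20)(−10n**2 − 21n + 82) + ((3721/20)n − 3721/10)
  −10n**2 − 21n + 82 = (−(200/3721)n − 820/3721)((3721/20)n − 3721/10) + (0)
Last nonzero remainder: (3721/20)n − 3721/10. Dividing through by 3721/20 gives the monic gcd n − 2.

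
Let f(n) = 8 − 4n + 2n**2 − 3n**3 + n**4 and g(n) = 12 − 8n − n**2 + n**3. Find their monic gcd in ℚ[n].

4 − 4n + n**2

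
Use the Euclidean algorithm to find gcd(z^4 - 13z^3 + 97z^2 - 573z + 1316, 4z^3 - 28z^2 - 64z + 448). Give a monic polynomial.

z^2 - 11z + 28

By polynomial division,
  z^4 - 13z^3 + 97z^2 - 573z + 1316 = ((1/4)z - 3/2)(4z^3 - 28z^2 - 64z + 448) + (71z^2 - 781z + 1988)
  4z^3 - 28z^2 - 64z + 448 = ((4/71)z + 16/71)(71z^2 - 781z + 1988) + (0)
Last nonzero remainder: 71z^2 - 781z + 1988. Dividing through by 71 gives the monic gcd z^2 - 11z + 28.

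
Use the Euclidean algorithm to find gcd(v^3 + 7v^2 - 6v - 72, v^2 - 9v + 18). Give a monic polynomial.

v - 3

Apply the Euclidean algorithm:
  v^3 + 7v^2 - 6v - 72 = (v + 16)(v^2 - 9v + 18) + (120v - 360)
  v^2 - 9v + 18 = ((1/120)v - 1/20)(120v - 360) + (0)
Last nonzero remainder: 120v - 360. Dividing through by 120 gives the monic gcd v - 3.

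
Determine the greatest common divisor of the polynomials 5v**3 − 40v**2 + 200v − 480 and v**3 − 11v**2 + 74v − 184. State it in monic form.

Repeated division with remainder:
  5v**3 − 40v**2 + 200v − 480 = (5)(v**3 − 11v**2 + 74v − 184) + (15v**2 − 170v + 440)
  v**3 − 11v**2 + 74v − 184 = ((1/15)v + 1/45)(15v**2 − 170v + 440) + ((436/9)v − 1744/9)
  15v**2 − 170v + 440 = ((135/436)v − 495/218)((436/9)v − 1744/9) + (0)
Last nonzero remainder: (436/9)v − 1744/9. Dividing through by 436/9 gives the monic gcd v − 4.

v − 4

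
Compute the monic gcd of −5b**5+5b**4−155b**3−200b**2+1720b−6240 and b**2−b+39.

Euclidean algorithm in ℚ[b]:
  −5b**5+5b**4−155b**3−200b**2+1720b−6240 = (−5b**3+40b−160)(b**2−b+39) + (0)
The last nonzero remainder b**2−b+39 is already monic.

b**2−b+39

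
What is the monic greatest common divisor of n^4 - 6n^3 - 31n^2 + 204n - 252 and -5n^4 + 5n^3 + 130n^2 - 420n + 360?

By polynomial division,
  n^4 - 6n^3 - 31n^2 + 204n - 252 = (-1/5)(-5n^4 + 5n^3 + 130n^2 - 420n + 360) + (-5n^3 - 5n^2 + 120n - 180)
  -5n^4 + 5n^3 + 130n^2 - 420n + 360 = (n - 2)(-5n^3 - 5n^2 + 120n - 180) + (0)
Last nonzero remainder: -5n^3 - 5n^2 + 120n - 180. Dividing through by -5 gives the monic gcd n^3 + n^2 - 24n + 36.

n^3 + n^2 - 24n + 36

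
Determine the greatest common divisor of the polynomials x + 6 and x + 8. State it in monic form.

Repeated division with remainder:
  x + 6 = (x + 8) + (−2)
  x + 8 = (−(1/2)x − 4)(−2) + (0)
The last nonzero remainder is the constant −2, so the polynomials are coprime and gcd = 1.

1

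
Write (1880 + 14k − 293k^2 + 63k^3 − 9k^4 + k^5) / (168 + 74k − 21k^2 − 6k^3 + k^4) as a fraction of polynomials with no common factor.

(−235 + 57k − 7k^2 + k^3)/(−21 − 4k + k^2)

Apply the Euclidean algorithm:
  k^5 − 9k^4 + 63k^3 − 293k^2 + 14k + 1880 = (k − 3)(k^4 − 6k^3 − 21k^2 + 74k + 168) + (66k^3 − 430k^2 + 68k + 2384)
  k^4 − 6k^3 − 21k^2 + 74k + 168 = ((1/66)k + 17/2178)(66k^3 − 430k^2 + 68k + 2384) + (−(20336/1089)k^2 + (40672/1089)k + 162688/1089)
  66k^3 − 430k^2 + 68k + 2384 = (−(35937/10168)k + 162261/10168)(−(20336/1089)k^2 + (40672/1089)k + 162688/1089) + (0)
Last nonzero remainder: −(20336/1089)k^2 + (40672/1089)k + 162688/1089. Dividing through by −20336/1089 gives the monic gcd k^2 − 2k − 8.
Cancel k^2 − 2k − 8 from numerator and denominator to get the reduced form.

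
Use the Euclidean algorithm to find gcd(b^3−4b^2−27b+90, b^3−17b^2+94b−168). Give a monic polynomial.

b−6

Apply the Euclidean algorithm:
  b^3−4b^2−27b+90 = (b^3−17b^2+94b−168) + (13b^2−121b+258)
  b^3−17b^2+94b−168 = ((1/13)b−100/169)(13b^2−121b+258) + ((432/169)b−2592/169)
  13b^2−121b+258 = ((2197/432)b−7267/432)((432/169)b−2592/169) + (0)
Last nonzero remainder: (432/169)b−2592/169. Dividing through by 432/169 gives the monic gcd b−6.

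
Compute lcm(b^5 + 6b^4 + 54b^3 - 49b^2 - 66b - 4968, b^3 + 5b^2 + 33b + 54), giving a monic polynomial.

b^6 + 8b^5 + 66b^4 + 59b^3 - 164b^2 - 5100b - 9936

Repeated division with remainder:
  b^5 + 6b^4 + 54b^3 - 49b^2 - 66b - 4968 = (b^2 + b + 16)(b^3 + 5b^2 + 33b + 54) + (-216b^2 - 648b - 5832)
  b^3 + 5b^2 + 33b + 54 = (-(1/216)b - 1/108)(-216b^2 - 648b - 5832) + (0)
Last nonzero remainder: -216b^2 - 648b - 5832. Dividing through by -216 gives the monic gcd b^2 + 3b + 27.
Then lcm(f, g) = f·g / gcd(f, g); expanding and making the result monic gives the answer.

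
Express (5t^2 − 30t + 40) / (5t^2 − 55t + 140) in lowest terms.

(t − 2)/(t − 7)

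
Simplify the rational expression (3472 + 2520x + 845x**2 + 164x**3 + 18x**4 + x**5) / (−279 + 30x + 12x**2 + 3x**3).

By polynomial division,
  x**5 + 18x**4 + 164x**3 + 845x**2 + 2520x + 3472 = ((1/3)x**2 + (14/3)x + 98/3)(3x**3 + 12x**2 + 30x − 279) + (406x**2 + 2842x + 12586)
  3x**3 + 12x**2 + 30x − 279 = ((3/406)x − 9/406)(406x**2 + 2842x + 12586) + (0)
Last nonzero remainder: 406x**2 + 2842x + 12586. Dividing through by 406 gives the monic gcd x**2 + 7x + 31.
Cancel x**2 + 7x + 31 from numerator and denominator to get the reduced form.

(112 + 56x + 11x**2 + x**3)/(−9 + 3x)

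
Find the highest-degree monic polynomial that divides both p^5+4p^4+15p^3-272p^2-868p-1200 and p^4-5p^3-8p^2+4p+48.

p^3-3p^2-14p-24

Apply the Euclidean algorithm:
  p^5+4p^4+15p^3-272p^2-868p-1200 = (p+9)(p^4-5p^3-8p^2+4p+48) + (68p^3-204p^2-952p-1632)
  p^4-5p^3-8p^2+4p+48 = ((1/68)p-1/34)(68p^3-204p^2-952p-1632) + (0)
Last nonzero remainder: 68p^3-204p^2-952p-1632. Dividing through by 68 gives the monic gcd p^3-3p^2-14p-24.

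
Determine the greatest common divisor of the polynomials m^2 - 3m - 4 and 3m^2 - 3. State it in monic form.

m + 1

Repeated division with remainder:
  m^2 - 3m - 4 = (1/3)(3m^2 - 3) + (-3m - 3)
  3m^2 - 3 = (-m + 1)(-3m - 3) + (0)
Last nonzero remainder: -3m - 3. Dividing through by -3 gives the monic gcd m + 1.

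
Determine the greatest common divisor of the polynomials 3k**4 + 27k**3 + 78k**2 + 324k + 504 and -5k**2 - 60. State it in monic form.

Repeated division with remainder:
  3k**4 + 27k**3 + 78k**2 + 324k + 504 = (-(3/5)k**2 - (27/5)k - 42/5)(-5k**2 - 60) + (0)
Last nonzero remainder: -5k**2 - 60. Dividing through by -5 gives the monic gcd k**2 + 12.

k**2 + 12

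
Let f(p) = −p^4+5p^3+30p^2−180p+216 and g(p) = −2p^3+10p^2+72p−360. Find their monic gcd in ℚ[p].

By polynomial division,
  −p^4+5p^3+30p^2−180p+216 = ((1/2)p)(−2p^3+10p^2+72p−360) + (−6p^2+216)
  −2p^3+10p^2+72p−360 = ((1/3)p−5/3)(−6p^2+216) + (0)
Last nonzero remainder: −6p^2+216. Dividing through by −6 gives the monic gcd p^2−36.

p^2−36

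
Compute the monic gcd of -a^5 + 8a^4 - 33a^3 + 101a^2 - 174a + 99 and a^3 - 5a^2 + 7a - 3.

a^2 - 4a + 3

By polynomial division,
  -a^5 + 8a^4 - 33a^3 + 101a^2 - 174a + 99 = (-a^2 + 3a - 11)(a^3 - 5a^2 + 7a - 3) + (22a^2 - 88a + 66)
  a^3 - 5a^2 + 7a - 3 = ((1/22)a - 1/22)(22a^2 - 88a + 66) + (0)
Last nonzero remainder: 22a^2 - 88a + 66. Dividing through by 22 gives the monic gcd a^2 - 4a + 3.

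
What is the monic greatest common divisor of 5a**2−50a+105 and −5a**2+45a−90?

Euclidean algorithm in ℚ[a]:
  5a**2−50a+105 = (−1)(−5a**2+45a−90) + (−5a+15)
  −5a**2+45a−90 = (a−6)(−5a+15) + (0)
Last nonzero remainder: −5a+15. Dividing through by −5 gives the monic gcd a−3.

a−3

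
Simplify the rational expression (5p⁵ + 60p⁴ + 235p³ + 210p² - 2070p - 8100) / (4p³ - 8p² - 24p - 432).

Repeated division with remainder:
  5p⁵ + 60p⁴ + 235p³ + 210p² - 2070p - 8100 = ((5/4)p² + (35/2)p + 405/4)(4p³ - 8p² - 24p - 432) + (1980p² + 7920p + 35640)
  4p³ - 8p² - 24p - 432 = ((1/495)p - 2/165)(1980p² + 7920p + 35640) + (0)
Last nonzero remainder: 1980p² + 7920p + 35640. Dividing through by 1980 gives the monic gcd p² + 4p + 18.
Cancel p² + 4p + 18 from numerator and denominator to get the reduced form.

(5p³ + 40p² - 15p - 450)/(4p - 24)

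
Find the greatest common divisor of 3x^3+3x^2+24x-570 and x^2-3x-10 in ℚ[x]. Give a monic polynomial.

Euclidean algorithm in ℚ[x]:
  3x^3+3x^2+24x-570 = (3x+12)(x^2-3x-10) + (90x-450)
  x^2-3x-10 = ((1/90)x+1/45)(90x-450) + (0)
Last nonzero remainder: 90x-450. Dividing through by 90 gives the monic gcd x-5.

x-5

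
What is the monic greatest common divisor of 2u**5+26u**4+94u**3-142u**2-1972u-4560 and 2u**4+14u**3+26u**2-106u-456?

Apply the Euclidean algorithm:
  2u**5+26u**4+94u**3-142u**2-1972u-4560 = (u+6)(2u**4+14u**3+26u**2-106u-456) + (-16u**3-192u**2-880u-1824)
  2u**4+14u**3+26u**2-106u-456 = (-(1/8)u+5/8)(-16u**3-192u**2-880u-1824) + (36u**2+216u+684)
  -16u**3-192u**2-880u-1824 = (-(4/9)u-8/3)(36u**2+216u+684) + (0)
Last nonzero remainder: 36u**2+216u+684. Dividing through by 36 gives the monic gcd u**2+6u+19.

u**2+6u+19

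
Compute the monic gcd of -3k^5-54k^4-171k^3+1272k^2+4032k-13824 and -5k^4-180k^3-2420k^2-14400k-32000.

k^2+16k+64

Apply the Euclidean algorithm:
  -3k^5-54k^4-171k^3+1272k^2+4032k-13824 = ((3/5)k-54/5)(-5k^4-180k^3-2420k^2-14400k-32000) + (-663k^3-16224k^2-132288k-359424)
  -5k^4-180k^3-2420k^2-14400k-32000 = ((5/663)k+980/11271)(-663k^3-16224k^2-132288k-359424) + (-(3380/289)k^2-(54080/289)k-216320/289)
  -663k^3-16224k^2-132288k-359424 = ((14739/260)k+31212/65)(-(3380/289)k^2-(54080/289)k-216320/289) + (0)
Last nonzero remainder: -(3380/289)k^2-(54080/289)k-216320/289. Dividing through by -3380/289 gives the monic gcd k^2+16k+64.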